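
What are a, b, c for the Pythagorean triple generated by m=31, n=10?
(861, 620, 1061)

Euclid's formula: a = m² - n², b = 2mn, c = m² + n²
m = 31, n = 10
a = 31² - 10² = 961 - 100 = 861
b = 2 × 31 × 10 = 620
c = 31² + 10² = 961 + 100 = 1061
Verification: 861² + 620² = 741321 + 384400 = 1125721 = 1061² ✓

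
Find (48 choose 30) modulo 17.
11

Using Lucas' theorem:
Write n=48 and k=30 in base 17:
n in base 17: [2, 14]
k in base 17: [1, 13]
C(48,30) mod 17 = ∏ C(n_i, k_i) mod 17
Digit binomials (mod 17): C(2,1) = 2; C(14,13) = 14
Product: 2 × 14 = 28 ≡ 11 (mod 17)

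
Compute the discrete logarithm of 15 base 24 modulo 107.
35

Baby-step giant-step with step n = ⌈√107⌉ = 11.
Baby steps 24^j mod 107 (j:value) for j=0..10: 0:1, 1:24, 2:41, 3:21, 4:76, 5:5, 6:13, 7:98, 8:105, 9:59, 10:25.
Giant-step multiplier: 24^(-11) ≡ 24^(106-11) = 24^95 ≡ 28 (mod 107).
Giant steps γ_i = 15·28^i mod 107: γ_0=15, γ_1=99, γ_2=97, γ_3=41 (in table at j=2).
x = i·n + j = 3·11 + 2 = 35.
Check: 24^35 ≡ 15 (mod 107).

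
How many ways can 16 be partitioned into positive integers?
231

p(n) counts ways to write n as a sum of positive integers (order ignored).
Euler's pentagonal recurrence: p(k) = p(k-1) + p(k-2) - p(k-5) - p(k-7) + p(k-12) + p(k-15) - ... (offsets j(3j∓1)/2, signs ++--, p(0)=1, p(<0)=0).
DP table for k = 0..15: p(0)=1, p(1)=1, p(2)=2, p(3)=3, p(4)=5, p(5)=7, p(6)=11, p(7)=15, p(8)=22, p(9)=30, p(10)=42, p(11)=56, p(12)=77, p(13)=101, p(14)=135, p(15)=176.
Final step: p(16) = p(15) + p(14) - p(11) - p(9) + p(4) + p(1)
= 176 + 135 - 56 - 30 + 5 + 1
= 231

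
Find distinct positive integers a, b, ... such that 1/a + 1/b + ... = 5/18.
1/4 + 1/36

Greedy algorithm:
5/18: ceiling(18/5) = 4, use 1/4
1/36: ceiling(36/1) = 36, use 1/36
Result: 5/18 = 1/4 + 1/36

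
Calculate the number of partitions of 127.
3913864295

p(n) counts ways to write n as a sum of positive integers (order ignored).
Euler's pentagonal recurrence: p(k) = p(k-1) + p(k-2) - p(k-5) - p(k-7) + p(k-12) + p(k-15) - ... (offsets j(3j∓1)/2, signs ++--, p(0)=1, p(<0)=0).
DP table for k = 0..126: p(0)=1, p(1)=1, p(2)=2, p(3)=3, p(4)=5, p(5)=7, p(6)=11, p(7)=15, p(8)=22, p(9)=30, p(10)=42, p(11)=56, p(12)=77, p(13)=101, p(14)=135, p(15)=176, p(16)=231, p(17)=297, p(18)=385, p(19)=490, p(20)=627, p(21)=792, p(22)=1002, p(23)=1255, p(24)=1575, p(25)=1958, p(26)=2436, p(27)=3010, p(28)=3718, p(29)=4565, p(30)=5604, p(31)=6842, p(32)=8349, p(33)=10143, p(34)=12310, p(35)=14883, p(36)=17977, p(37)=21637, p(38)=26015, p(39)=31185, p(40)=37338, p(41)=44583, p(42)=53174, p(43)=63261, p(44)=75175, p(45)=89134, p(46)=105558, p(47)=124754, p(48)=147273, p(49)=173525, p(50)=204226, p(51)=239943, p(52)=281589, p(53)=329931, p(54)=386155, p(55)=451276, p(56)=526823, p(57)=614154, p(58)=715220, p(59)=831820, p(60)=966467, p(61)=1121505, p(62)=1300156, p(63)=1505499, p(64)=1741630, p(65)=2012558, p(66)=2323520, p(67)=2679689, p(68)=3087735, p(69)=3554345, p(70)=4087968, p(71)=4697205, p(72)=5392783, p(73)=6185689, p(74)=7089500, p(75)=8118264, p(76)=9289091, p(77)=10619863, p(78)=12132164, p(79)=13848650, p(80)=15796476, p(81)=18004327, p(82)=20506255, p(83)=23338469, p(84)=26543660, p(85)=30167357, p(86)=34262962, p(87)=38887673, p(88)=44108109, p(89)=49995925, p(90)=56634173, p(91)=64112359, p(92)=72533807, p(93)=82010177, p(94)=92669720, p(95)=104651419, p(96)=118114304, p(97)=133230930, p(98)=150198136, p(99)=169229875, p(100)=190569292, p(101)=214481126, p(102)=241265379, p(103)=271248950, p(104)=304801365, p(105)=342325709, p(106)=384276336, p(107)=431149389, p(108)=483502844, p(109)=541946240, p(110)=607163746, p(111)=679903203, p(112)=761002156, p(113)=851376628, p(114)=952050665, p(115)=1064144451, p(116)=1188908248, p(117)=1327710076, p(118)=1482074143, p(119)=1653668665, p(120)=1844349560, p(121)=2056148051, p(122)=2291320912, p(123)=2552338241, p(124)=2841940500, p(125)=3163127352, p(126)=3519222692.
Final step: p(127) = p(126) + p(125) - p(122) - p(120) + p(115) + p(112) - p(105) - p(101) + p(92) + p(87) - p(76) - p(70) + p(57) + p(50) - p(35) - p(27) + p(10) + p(1)
= 3519222692 + 3163127352 - 2291320912 - 1844349560 + 1064144451 + 761002156 - 342325709 - 214481126 + 72533807 + 38887673 - 9289091 - 4087968 + 614154 + 204226 - 14883 - 3010 + 42 + 1
= 3913864295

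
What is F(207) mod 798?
148

Matrix identity: Q^n = [[F_(n+1), F_n], [F_n, F_(n-1)]] with Q = [[1,1],[1,0]].
n = 207 = 11001111₂. Square-and-multiply, entries mod 798:
Q^1 = [[1,1],[1,0]]
Q^3 = (Q^1)²·Q = [[3,2],[2,1]]
Q^6 = (Q^3)² = [[13,8],[8,5]]
Q^12 = (Q^6)² = [[233,144],[144,89]]
Q^25 = (Q^12)²·Q = [[97,13],[13,84]]
Q^51 = (Q^25)²·Q = [[759,2],[2,757]]
Q^103 = (Q^51)²·Q = [[567,727],[727,638]]
Q^207 = (Q^103)²·Q = [[777,148],[148,629]]
F_207 mod 798 = Q^207[0][1] = 148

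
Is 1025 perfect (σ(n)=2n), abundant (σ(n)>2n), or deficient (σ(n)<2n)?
deficient

Proper divisors of 1025: sum = 1 + 5 + 25 + 41 + 205 = 277
Since 277 < 1025, 1025 is deficient.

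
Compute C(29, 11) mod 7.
0

Using Lucas' theorem:
Write n=29 and k=11 in base 7:
n in base 7: [4, 1]
k in base 7: [1, 4]
C(29,11) mod 7 = ∏ C(n_i, k_i) mod 7
Digit binomials (mod 7): C(4,1) = 4; C(1,4) = 0 (k_i > n_i)
Product: 4 × 0 = 0 ≡ 0 (mod 7)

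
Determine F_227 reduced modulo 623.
191

Matrix identity: Q^n = [[F_(n+1), F_n], [F_n, F_(n-1)]] with Q = [[1,1],[1,0]].
n = 227 = 11100011₂. Square-and-multiply, entries mod 623:
Q^1 = [[1,1],[1,0]]
Q^3 = (Q^1)²·Q = [[3,2],[2,1]]
Q^7 = (Q^3)²·Q = [[21,13],[13,8]]
Q^14 = (Q^7)² = [[610,377],[377,233]]
Q^28 = (Q^14)² = [[254,81],[81,173]]
Q^56 = (Q^28)² = [[55,322],[322,356]]
Q^113 = (Q^56)²·Q = [[442,176],[176,266]]
Q^227 = (Q^113)²·Q = [[199,191],[191,8]]
F_227 mod 623 = Q^227[0][1] = 191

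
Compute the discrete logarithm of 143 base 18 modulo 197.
86

Baby-step giant-step with step n = ⌈√197⌉ = 15.
Baby steps 18^j mod 197 (j:value) for j=0..14: 0:1, 1:18, 2:127, 3:119, 4:172, 5:141, 6:174, 7:177, 8:34, 9:21, 10:181, 11:106, 12:135, 13:66, 14:6.
Giant-step multiplier: 18^(-15) ≡ 18^(196-15) = 18^181 ≡ 166 (mod 197).
Giant steps γ_i = 143·166^i mod 197: γ_0=143, γ_1=98, γ_2=114, γ_3=12, γ_4=22, γ_5=106 (in table at j=11).
x = i·n + j = 5·15 + 11 = 86.
Check: 18^86 ≡ 143 (mod 197).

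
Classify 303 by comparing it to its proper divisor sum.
deficient

Proper divisors of 303: sum = 1 + 3 + 101 = 105
Since 105 < 303, 303 is deficient.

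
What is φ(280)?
96

280 = 2^3 × 5 × 7
φ(n) = n × ∏(1 - 1/p) for each prime p dividing n
φ(280) = 280 × (1 - 1/2) × (1 - 1/5) × (1 - 1/7) = 96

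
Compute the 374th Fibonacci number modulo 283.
126

Matrix identity: Q^n = [[F_(n+1), F_n], [F_n, F_(n-1)]] with Q = [[1,1],[1,0]].
n = 374 = 101110110₂. Square-and-multiply, entries mod 283:
Q^1 = [[1,1],[1,0]]
Q^2 = (Q^1)² = [[2,1],[1,1]]
Q^5 = (Q^2)²·Q = [[8,5],[5,3]]
Q^11 = (Q^5)²·Q = [[144,89],[89,55]]
Q^23 = (Q^11)²·Q = [[239,74],[74,165]]
Q^46 = (Q^23)² = [[54,181],[181,156]]
Q^93 = (Q^46)²·Q = [[107,19],[19,88]]
Q^187 = (Q^93)²·Q = [[233,207],[207,26]]
Q^374 = (Q^187)² = [[69,126],[126,226]]
F_374 mod 283 = Q^374[0][1] = 126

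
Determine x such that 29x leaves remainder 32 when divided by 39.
x ≡ 28 (mod 39)

gcd(29, 39) = 1, which divides 32, so solutions exist.
Find 29^(-1) mod 39 by the extended Euclidean algorithm:
39 = 1 × 29 + 10  ⟹  10 = (1)·39 + (-1)·29
29 = 2 × 10 + 9  ⟹  9 = (-2)·39 + (3)·29
10 = 1 × 9 + 1  ⟹  1 = (3)·39 + (-4)·29
So (-4)·29 ≡ 1 (mod 39), i.e. 29^(-1) ≡ -4 ≡ 35 (mod 39).
x ≡ 35 × 32 = 1120 ≡ 28 (mod 39).
Check: 29 × 28 = 812 ≡ 32 (mod 39).
Unique solution: x ≡ 28 (mod 39)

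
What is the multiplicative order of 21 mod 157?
156

157 is prime, so ord(21) divides φ(157) = 156.
Divisors of 156: 1, 2, 3, 4, 6, 12, 13, 26, 39, 52, 78, 156.
Repeated squaring: 21^1 ≡ 21, 21^2 ≡ 127, 21^4 ≡ 115, 21^8 ≡ 37, 21^16 ≡ 113, 21^32 ≡ 52, 21^64 ≡ 35, 21^128 ≡ 126 (mod 157).
Test 21^d mod 157 for each divisor d in increasing order:
21^1 ≡ 21
21^2 ≡ 127
21^3 = 21^2·21^1 ≡ 155
21^4 ≡ 115
21^6 = 21^4·21^2 ≡ 4
21^12 = 21^8·21^4 ≡ 16
21^13 = 21^8·21^4·21^1 ≡ 22
21^26 = 21^16·21^8·21^2 ≡ 13
21^39 = 21^32·21^4·21^2·21^1 ≡ 129
21^52 = 21^32·21^16·21^4 ≡ 12
21^78 = 21^64·21^8·21^4·21^2 ≡ 156
21^156 = 21^128·21^16·21^8·21^4 ≡ 1  ← first divisor giving 1
The order is 156.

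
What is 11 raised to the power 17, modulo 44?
11

Repeated squaring. Binary of 17 = 10001.
11^1 ≡ 11 (mod 44); 11^2 ≡ 33 (mod 44); 11^4 ≡ 33 (mod 44); 11^8 ≡ 33 (mod 44); 11^16 ≡ 33 (mod 44)
11^17 = 11^1 × 11^16 ≡ 11 (mod 44)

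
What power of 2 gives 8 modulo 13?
3

Baby-step giant-step with step n = ⌈√13⌉ = 4.
Baby steps 2^j mod 13 (j:value) for j=0..3: 0:1, 1:2, 2:4, 3:8.
h = 8 is already in the table at j=3, so x = 3.
Check: 2^3 ≡ 8 (mod 13).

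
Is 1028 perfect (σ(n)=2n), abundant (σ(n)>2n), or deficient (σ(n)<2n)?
deficient

Proper divisors of 1028: sum = 1 + 2 + 4 + 257 + 514 = 778
Since 778 < 1028, 1028 is deficient.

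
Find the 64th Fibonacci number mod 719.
155

Matrix identity: Q^n = [[F_(n+1), F_n], [F_n, F_(n-1)]] with Q = [[1,1],[1,0]].
n = 64 = 1000000₂. Square-and-multiply, entries mod 719:
Q^1 = [[1,1],[1,0]]
Q^2 = (Q^1)² = [[2,1],[1,1]]
Q^4 = (Q^2)² = [[5,3],[3,2]]
Q^8 = (Q^4)² = [[34,21],[21,13]]
Q^16 = (Q^8)² = [[159,268],[268,610]]
Q^32 = (Q^16)² = [[40,458],[458,301]]
Q^64 = (Q^32)² = [[697,155],[155,542]]
F_64 mod 719 = Q^64[0][1] = 155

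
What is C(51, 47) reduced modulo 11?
2

Using Lucas' theorem:
Write n=51 and k=47 in base 11:
n in base 11: [4, 7]
k in base 11: [4, 3]
C(51,47) mod 11 = ∏ C(n_i, k_i) mod 11
Digit binomials (mod 11): C(4,4) = 1; C(7,3) = 35 ≡ 2
Product: 1 × 2 = 2 ≡ 2 (mod 11)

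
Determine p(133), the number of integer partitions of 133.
7346629512

p(n) counts ways to write n as a sum of positive integers (order ignored).
Euler's pentagonal recurrence: p(k) = p(k-1) + p(k-2) - p(k-5) - p(k-7) + p(k-12) + p(k-15) - ... (offsets j(3j∓1)/2, signs ++--, p(0)=1, p(<0)=0).
DP table for k = 0..132: p(0)=1, p(1)=1, p(2)=2, p(3)=3, p(4)=5, p(5)=7, p(6)=11, p(7)=15, p(8)=22, p(9)=30, p(10)=42, p(11)=56, p(12)=77, p(13)=101, p(14)=135, p(15)=176, p(16)=231, p(17)=297, p(18)=385, p(19)=490, p(20)=627, p(21)=792, p(22)=1002, p(23)=1255, p(24)=1575, p(25)=1958, p(26)=2436, p(27)=3010, p(28)=3718, p(29)=4565, p(30)=5604, p(31)=6842, p(32)=8349, p(33)=10143, p(34)=12310, p(35)=14883, p(36)=17977, p(37)=21637, p(38)=26015, p(39)=31185, p(40)=37338, p(41)=44583, p(42)=53174, p(43)=63261, p(44)=75175, p(45)=89134, p(46)=105558, p(47)=124754, p(48)=147273, p(49)=173525, p(50)=204226, p(51)=239943, p(52)=281589, p(53)=329931, p(54)=386155, p(55)=451276, p(56)=526823, p(57)=614154, p(58)=715220, p(59)=831820, p(60)=966467, p(61)=1121505, p(62)=1300156, p(63)=1505499, p(64)=1741630, p(65)=2012558, p(66)=2323520, p(67)=2679689, p(68)=3087735, p(69)=3554345, p(70)=4087968, p(71)=4697205, p(72)=5392783, p(73)=6185689, p(74)=7089500, p(75)=8118264, p(76)=9289091, p(77)=10619863, p(78)=12132164, p(79)=13848650, p(80)=15796476, p(81)=18004327, p(82)=20506255, p(83)=23338469, p(84)=26543660, p(85)=30167357, p(86)=34262962, p(87)=38887673, p(88)=44108109, p(89)=49995925, p(90)=56634173, p(91)=64112359, p(92)=72533807, p(93)=82010177, p(94)=92669720, p(95)=104651419, p(96)=118114304, p(97)=133230930, p(98)=150198136, p(99)=169229875, p(100)=190569292, p(101)=214481126, p(102)=241265379, p(103)=271248950, p(104)=304801365, p(105)=342325709, p(106)=384276336, p(107)=431149389, p(108)=483502844, p(109)=541946240, p(110)=607163746, p(111)=679903203, p(112)=761002156, p(113)=851376628, p(114)=952050665, p(115)=1064144451, p(116)=1188908248, p(117)=1327710076, p(118)=1482074143, p(119)=1653668665, p(120)=1844349560, p(121)=2056148051, p(122)=2291320912, p(123)=2552338241, p(124)=2841940500, p(125)=3163127352, p(126)=3519222692, p(127)=3913864295, p(128)=4351078600, p(129)=4835271870, p(130)=5371315400, p(131)=5964539504, p(132)=6620830889.
Final step: p(133) = p(132) + p(131) - p(128) - p(126) + p(121) + p(118) - p(111) - p(107) + p(98) + p(93) - p(82) - p(76) + p(63) + p(56) - p(41) - p(33) + p(16) + p(7)
= 6620830889 + 5964539504 - 4351078600 - 3519222692 + 2056148051 + 1482074143 - 679903203 - 431149389 + 150198136 + 82010177 - 20506255 - 9289091 + 1505499 + 526823 - 44583 - 10143 + 231 + 15
= 7346629512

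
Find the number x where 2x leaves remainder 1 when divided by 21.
11

gcd(2, 21) = 1, so the inverse exists.
Extended Euclidean algorithm on (21, 2):
21 = 10 × 2 + 1  ⟹  1 = (1)·21 + (-10)·2
So (-10)·2 ≡ 1 (mod 21), i.e. 2^(-1) ≡ -10 ≡ 11 (mod 21).
Check: 2 × 11 = 22 ≡ 1 (mod 21)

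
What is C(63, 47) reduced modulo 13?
10

Using Lucas' theorem:
Write n=63 and k=47 in base 13:
n in base 13: [4, 11]
k in base 13: [3, 8]
C(63,47) mod 13 = ∏ C(n_i, k_i) mod 13
Digit binomials (mod 13): C(4,3) = 4; C(11,8) = 165 ≡ 9
Product: 4 × 9 = 36 ≡ 10 (mod 13)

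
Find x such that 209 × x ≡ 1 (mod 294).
83

gcd(209, 294) = 1, so the inverse exists.
Extended Euclidean algorithm on (294, 209):
294 = 1 × 209 + 85  ⟹  85 = (1)·294 + (-1)·209
209 = 2 × 85 + 39  ⟹  39 = (-2)·294 + (3)·209
85 = 2 × 39 + 7  ⟹  7 = (5)·294 + (-7)·209
39 = 5 × 7 + 4  ⟹  4 = (-27)·294 + (38)·209
7 = 1 × 4 + 3  ⟹  3 = (32)·294 + (-45)·209
4 = 1 × 3 + 1  ⟹  1 = (-59)·294 + (83)·209
So (83)·209 ≡ 1 (mod 294), i.e. 209^(-1) ≡ 83 (mod 294).
Check: 209 × 83 = 17347 ≡ 1 (mod 294)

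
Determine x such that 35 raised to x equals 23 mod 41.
36

Baby-step giant-step with step n = ⌈√41⌉ = 7.
Baby steps 35^j mod 41 (j:value) for j=0..6: 0:1, 1:35, 2:36, 3:30, 4:25, 5:14, 6:39.
Giant-step multiplier: 35^(-7) ≡ 35^(40-7) = 35^33 ≡ 24 (mod 41).
Giant steps γ_i = 23·24^i mod 41: γ_0=23, γ_1=19, γ_2=5, γ_3=38, γ_4=10, γ_5=35 (in table at j=1).
x = i·n + j = 5·7 + 1 = 36.
Check: 35^36 ≡ 23 (mod 41).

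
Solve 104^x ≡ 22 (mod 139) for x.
65

Baby-step giant-step with step n = ⌈√139⌉ = 12.
Baby steps 104^j mod 139 (j:value) for j=0..11: 0:1, 1:104, 2:113, 3:76, 4:120, 5:109, 6:77, 7:85, 8:83, 9:14, 10:66, 11:53.
Giant-step multiplier: 104^(-12) ≡ 104^(138-12) = 104^126 ≡ 55 (mod 139).
Giant steps γ_i = 22·55^i mod 139: γ_0=22, γ_1=98, γ_2=108, γ_3=102, γ_4=50, γ_5=109 (in table at j=5).
x = i·n + j = 5·12 + 5 = 65.
Check: 104^65 ≡ 22 (mod 139).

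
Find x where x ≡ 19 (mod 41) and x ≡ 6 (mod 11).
347

Using Chinese Remainder Theorem:
M = 41 × 11 = 451
M1 = 11, M2 = 41
y1 = 11^(-1) mod 41 = 15
y2 = 41^(-1) mod 11 = 7
x = (19×11×15 + 6×41×7) mod 451 = 347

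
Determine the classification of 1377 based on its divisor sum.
deficient

Proper divisors of 1377: sum = 1 + 3 + 9 + 17 + 27 + 51 + 81 + 153 + 459 = 801
Since 801 < 1377, 1377 is deficient.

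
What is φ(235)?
184

235 = 5 × 47
φ(n) = n × ∏(1 - 1/p) for each prime p dividing n
φ(235) = 235 × (1 - 1/5) × (1 - 1/47) = 184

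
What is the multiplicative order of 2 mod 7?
3

7 is prime, so ord(2) divides φ(7) = 6.
Divisors of 6: 1, 2, 3, 6.
Repeated squaring: 2^1 ≡ 2, 2^2 ≡ 4, 2^4 ≡ 2 (mod 7).
Test 2^d mod 7 for each divisor d in increasing order:
2^1 ≡ 2
2^2 ≡ 4
2^3 = 2^2·2^1 ≡ 1  ← first divisor giving 1
The order is 3.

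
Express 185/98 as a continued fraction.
[1; 1, 7, 1, 10]

Euclidean algorithm steps:
185 = 1 × 98 + 87
98 = 1 × 87 + 11
87 = 7 × 11 + 10
11 = 1 × 10 + 1
10 = 10 × 1 + 0
Continued fraction: [1; 1, 7, 1, 10]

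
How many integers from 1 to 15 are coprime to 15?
8

15 = 3 × 5
φ(n) = n × ∏(1 - 1/p) for each prime p dividing n
φ(15) = 15 × (1 - 1/3) × (1 - 1/5) = 8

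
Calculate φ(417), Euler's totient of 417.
276

417 = 3 × 139
φ(n) = n × ∏(1 - 1/p) for each prime p dividing n
φ(417) = 417 × (1 - 1/3) × (1 - 1/139) = 276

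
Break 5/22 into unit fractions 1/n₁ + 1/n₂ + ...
1/5 + 1/37 + 1/4070

Greedy algorithm:
5/22: ceiling(22/5) = 5, use 1/5
3/110: ceiling(110/3) = 37, use 1/37
1/4070: ceiling(4070/1) = 4070, use 1/4070
Result: 5/22 = 1/5 + 1/37 + 1/4070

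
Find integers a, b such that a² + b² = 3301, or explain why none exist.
30² + 49² (a=30, b=49)

Factorization: 3301 = 3301
By Fermat: n is sum of two squares iff every prime p ≡ 3 (mod 4) appears to even power.
All primes ≡ 3 (mod 4) appear to even power.
Search a = 0, 1, 2, … for 3301 - a² a perfect square: first hit at a = 30: 3301 - 900 = 2401 = 49².
3301 = 30² + 49² = 900 + 2401 ✓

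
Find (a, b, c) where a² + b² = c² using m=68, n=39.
(3103, 5304, 6145)

Euclid's formula: a = m² - n², b = 2mn, c = m² + n²
m = 68, n = 39
a = 68² - 39² = 4624 - 1521 = 3103
b = 2 × 68 × 39 = 5304
c = 68² + 39² = 4624 + 1521 = 6145
Verification: 3103² + 5304² = 9628609 + 28132416 = 37761025 = 6145² ✓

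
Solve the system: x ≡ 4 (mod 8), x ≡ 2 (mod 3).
20

Using Chinese Remainder Theorem:
M = 8 × 3 = 24
M1 = 3, M2 = 8
y1 = 3^(-1) mod 8 = 3
y2 = 8^(-1) mod 3 = 2
x = (4×3×3 + 2×8×2) mod 24 = 20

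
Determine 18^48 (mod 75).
51

Repeated squaring. Binary of 48 = 110000.
18^1 ≡ 18 (mod 75); 18^2 ≡ 24 (mod 75); 18^4 ≡ 51 (mod 75); 18^8 ≡ 51 (mod 75); 18^16 ≡ 51 (mod 75); 18^32 ≡ 51 (mod 75)
18^48 = 18^16 × 18^32 ≡ 51 (mod 75)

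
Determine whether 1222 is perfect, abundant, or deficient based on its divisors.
deficient

Proper divisors of 1222: sum = 1 + 2 + 13 + 26 + 47 + 94 + 611 = 794
Since 794 < 1222, 1222 is deficient.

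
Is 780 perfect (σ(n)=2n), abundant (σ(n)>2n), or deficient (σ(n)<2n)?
abundant

Proper divisors of 780: sum = 1 + 2 + 3 + 4 + 5 + 6 + 10 + 12 + ... + 156 + 195 + 260 + 390 (23 divisors) = 1572
Since 1572 > 780, 780 is abundant.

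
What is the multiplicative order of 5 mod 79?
39

79 is prime, so ord(5) divides φ(79) = 78.
Divisors of 78: 1, 2, 3, 6, 13, 26, 39, 78.
Repeated squaring: 5^1 ≡ 5, 5^2 ≡ 25, 5^4 ≡ 72, 5^8 ≡ 49, 5^16 ≡ 31, 5^32 ≡ 13, 5^64 ≡ 11 (mod 79).
Test 5^d mod 79 for each divisor d in increasing order:
5^1 ≡ 5
5^2 ≡ 25
5^3 = 5^2·5^1 ≡ 46
5^6 = 5^4·5^2 ≡ 62
5^13 = 5^8·5^4·5^1 ≡ 23
5^26 = 5^16·5^8·5^2 ≡ 55
5^39 = 5^32·5^4·5^2·5^1 ≡ 1  ← first divisor giving 1
The order is 39.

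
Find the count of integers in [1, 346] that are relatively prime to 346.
172

346 = 2 × 173
φ(n) = n × ∏(1 - 1/p) for each prime p dividing n
φ(346) = 346 × (1 - 1/2) × (1 - 1/173) = 172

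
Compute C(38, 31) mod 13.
12

Using Lucas' theorem:
Write n=38 and k=31 in base 13:
n in base 13: [2, 12]
k in base 13: [2, 5]
C(38,31) mod 13 = ∏ C(n_i, k_i) mod 13
Digit binomials (mod 13): C(2,2) = 1; C(12,5) = 792 ≡ 12
Product: 1 × 12 = 12 ≡ 12 (mod 13)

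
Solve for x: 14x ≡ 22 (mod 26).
x ≡ 9 (mod 13)

gcd(14, 26) = 2, which divides 22, so solutions exist.
Divide through by 2: 7x ≡ 11 (mod 13).
Find 7^(-1) mod 13 by the extended Euclidean algorithm:
13 = 1 × 7 + 6  ⟹  6 = (1)·13 + (-1)·7
7 = 1 × 6 + 1  ⟹  1 = (-1)·13 + (2)·7
So (2)·7 ≡ 1 (mod 13), i.e. 7^(-1) ≡ 2 (mod 13).
x ≡ 2 × 11 = 22 ≡ 9 (mod 13).
Check: 14 × 9 = 126 ≡ 22 (mod 26).
x ≡ 9 (mod 13), giving 2 solutions mod 26.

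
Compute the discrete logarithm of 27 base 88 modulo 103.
45

Baby-step giant-step with step n = ⌈√103⌉ = 11.
Baby steps 88^j mod 103 (j:value) for j=0..10: 0:1, 1:88, 2:19, 3:24, 4:52, 5:44, 6:61, 7:12, 8:26, 9:22, 10:82.
Giant-step multiplier: 88^(-11) ≡ 88^(102-11) = 88^91 ≡ 86 (mod 103).
Giant steps γ_i = 27·86^i mod 103: γ_0=27, γ_1=56, γ_2=78, γ_3=13, γ_4=88 (in table at j=1).
x = i·n + j = 4·11 + 1 = 45.
Check: 88^45 ≡ 27 (mod 103).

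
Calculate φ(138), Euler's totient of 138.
44

138 = 2 × 3 × 23
φ(n) = n × ∏(1 - 1/p) for each prime p dividing n
φ(138) = 138 × (1 - 1/2) × (1 - 1/3) × (1 - 1/23) = 44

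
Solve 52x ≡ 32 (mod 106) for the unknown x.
x ≡ 21 (mod 53)

gcd(52, 106) = 2, which divides 32, so solutions exist.
Divide through by 2: 26x ≡ 16 (mod 53).
Find 26^(-1) mod 53 by the extended Euclidean algorithm:
53 = 2 × 26 + 1  ⟹  1 = (1)·53 + (-2)·26
So (-2)·26 ≡ 1 (mod 53), i.e. 26^(-1) ≡ -2 ≡ 51 (mod 53).
x ≡ 51 × 16 = 816 ≡ 21 (mod 53).
Check: 52 × 21 = 1092 ≡ 32 (mod 106).
x ≡ 21 (mod 53), giving 2 solutions mod 106.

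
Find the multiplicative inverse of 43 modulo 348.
259

gcd(43, 348) = 1, so the inverse exists.
Extended Euclidean algorithm on (348, 43):
348 = 8 × 43 + 4  ⟹  4 = (1)·348 + (-8)·43
43 = 10 × 4 + 3  ⟹  3 = (-10)·348 + (81)·43
4 = 1 × 3 + 1  ⟹  1 = (11)·348 + (-89)·43
So (-89)·43 ≡ 1 (mod 348), i.e. 43^(-1) ≡ -89 ≡ 259 (mod 348).
Check: 43 × 259 = 11137 ≡ 1 (mod 348)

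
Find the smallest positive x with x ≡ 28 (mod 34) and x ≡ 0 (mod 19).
266

Using Chinese Remainder Theorem:
M = 34 × 19 = 646
M1 = 19, M2 = 34
y1 = 19^(-1) mod 34 = 9
y2 = 34^(-1) mod 19 = 14
x = (28×19×9 + 0×34×14) mod 646 = 266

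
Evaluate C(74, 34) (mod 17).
6

Using Lucas' theorem:
Write n=74 and k=34 in base 17:
n in base 17: [4, 6]
k in base 17: [2, 0]
C(74,34) mod 17 = ∏ C(n_i, k_i) mod 17
Digit binomials (mod 17): C(4,2) = 6; C(6,0) = 1
Product: 6 × 1 = 6 ≡ 6 (mod 17)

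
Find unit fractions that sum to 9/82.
1/10 + 1/103 + 1/21115

Greedy algorithm:
9/82: ceiling(82/9) = 10, use 1/10
2/205: ceiling(205/2) = 103, use 1/103
1/21115: ceiling(21115/1) = 21115, use 1/21115
Result: 9/82 = 1/10 + 1/103 + 1/21115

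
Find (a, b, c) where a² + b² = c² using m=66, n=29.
(3515, 3828, 5197)

Euclid's formula: a = m² - n², b = 2mn, c = m² + n²
m = 66, n = 29
a = 66² - 29² = 4356 - 841 = 3515
b = 2 × 66 × 29 = 3828
c = 66² + 29² = 4356 + 841 = 5197
Verification: 3515² + 3828² = 12355225 + 14653584 = 27008809 = 5197² ✓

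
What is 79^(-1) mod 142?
9

gcd(79, 142) = 1, so the inverse exists.
Extended Euclidean algorithm on (142, 79):
142 = 1 × 79 + 63  ⟹  63 = (1)·142 + (-1)·79
79 = 1 × 63 + 16  ⟹  16 = (-1)·142 + (2)·79
63 = 3 × 16 + 15  ⟹  15 = (4)·142 + (-7)·79
16 = 1 × 15 + 1  ⟹  1 = (-5)·142 + (9)·79
So (9)·79 ≡ 1 (mod 142), i.e. 79^(-1) ≡ 9 (mod 142).
Check: 79 × 9 = 711 ≡ 1 (mod 142)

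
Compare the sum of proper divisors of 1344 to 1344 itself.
abundant

Proper divisors of 1344: sum = 1 + 2 + 3 + 4 + 6 + 7 + 8 + 12 + ... + 224 + 336 + 448 + 672 (27 divisors) = 2720
Since 2720 > 1344, 1344 is abundant.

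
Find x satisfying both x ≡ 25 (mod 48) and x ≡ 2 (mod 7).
121

Using Chinese Remainder Theorem:
M = 48 × 7 = 336
M1 = 7, M2 = 48
y1 = 7^(-1) mod 48 = 7
y2 = 48^(-1) mod 7 = 6
x = (25×7×7 + 2×48×6) mod 336 = 121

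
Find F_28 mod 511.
480

Matrix identity: Q^n = [[F_(n+1), F_n], [F_n, F_(n-1)]] with Q = [[1,1],[1,0]].
n = 28 = 11100₂. Square-and-multiply, entries mod 511:
Q^1 = [[1,1],[1,0]]
Q^3 = (Q^1)²·Q = [[3,2],[2,1]]
Q^7 = (Q^3)²·Q = [[21,13],[13,8]]
Q^14 = (Q^7)² = [[99,377],[377,233]]
Q^28 = (Q^14)² = [[163,480],[480,194]]
F_28 mod 511 = Q^28[0][1] = 480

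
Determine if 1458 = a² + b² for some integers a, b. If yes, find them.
27² + 27² (a=27, b=27)

Factorization: 1458 = 2 × 3^6
By Fermat: n is sum of two squares iff every prime p ≡ 3 (mod 4) appears to even power.
All primes ≡ 3 (mod 4) appear to even power.
Search a = 0, 1, 2, … for 1458 - a² a perfect square: first hit at a = 27: 1458 - 729 = 729 = 27².
1458 = 27² + 27² = 729 + 729 ✓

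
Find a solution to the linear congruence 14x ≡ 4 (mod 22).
x ≡ 5 (mod 11)

gcd(14, 22) = 2, which divides 4, so solutions exist.
Divide through by 2: 7x ≡ 2 (mod 11).
Find 7^(-1) mod 11 by the extended Euclidean algorithm:
11 = 1 × 7 + 4  ⟹  4 = (1)·11 + (-1)·7
7 = 1 × 4 + 3  ⟹  3 = (-1)·11 + (2)·7
4 = 1 × 3 + 1  ⟹  1 = (2)·11 + (-3)·7
So (-3)·7 ≡ 1 (mod 11), i.e. 7^(-1) ≡ -3 ≡ 8 (mod 11).
x ≡ 8 × 2 = 16 ≡ 5 (mod 11).
Check: 14 × 5 = 70 ≡ 4 (mod 22).
x ≡ 5 (mod 11), giving 2 solutions mod 22.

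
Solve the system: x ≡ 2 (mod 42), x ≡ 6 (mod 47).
758

Using Chinese Remainder Theorem:
M = 42 × 47 = 1974
M1 = 47, M2 = 42
y1 = 47^(-1) mod 42 = 17
y2 = 42^(-1) mod 47 = 28
x = (2×47×17 + 6×42×28) mod 1974 = 758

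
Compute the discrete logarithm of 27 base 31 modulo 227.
42

Baby-step giant-step with step n = ⌈√227⌉ = 16.
Baby steps 31^j mod 227 (j:value) for j=0..15: 0:1, 1:31, 2:53, 3:54, 4:85, 5:138, 6:192, 7:50, 8:188, 9:153, 10:203, 11:164, 12:90, 13:66, 14:3, 15:93.
Giant-step multiplier: 31^(-16) ≡ 31^(226-16) = 31^210 ≡ 10 (mod 227).
Giant steps γ_i = 27·10^i mod 227: γ_0=27, γ_1=43, γ_2=203 (in table at j=10).
x = i·n + j = 2·16 + 10 = 42.
Check: 31^42 ≡ 27 (mod 227).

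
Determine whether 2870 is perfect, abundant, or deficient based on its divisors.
abundant

Proper divisors of 2870: sum = 1 + 2 + 5 + 7 + 10 + 14 + 35 + 41 + 70 + 82 + 205 + 287 + 410 + 574 + 1435 = 3178
Since 3178 > 2870, 2870 is abundant.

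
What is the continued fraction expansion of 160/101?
[1; 1, 1, 2, 2, 8]

Euclidean algorithm steps:
160 = 1 × 101 + 59
101 = 1 × 59 + 42
59 = 1 × 42 + 17
42 = 2 × 17 + 8
17 = 2 × 8 + 1
8 = 8 × 1 + 0
Continued fraction: [1; 1, 1, 2, 2, 8]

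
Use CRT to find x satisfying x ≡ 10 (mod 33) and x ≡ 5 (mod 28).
901

Using Chinese Remainder Theorem:
M = 33 × 28 = 924
M1 = 28, M2 = 33
y1 = 28^(-1) mod 33 = 13
y2 = 33^(-1) mod 28 = 17
x = (10×28×13 + 5×33×17) mod 924 = 901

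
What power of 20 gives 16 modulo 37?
16

Baby-step giant-step with step n = ⌈√37⌉ = 7.
Baby steps 20^j mod 37 (j:value) for j=0..6: 0:1, 1:20, 2:30, 3:8, 4:12, 5:18, 6:27.
Giant-step multiplier: 20^(-7) ≡ 20^(36-7) = 20^29 ≡ 32 (mod 37).
Giant steps γ_i = 16·32^i mod 37: γ_0=16, γ_1=31, γ_2=30 (in table at j=2).
x = i·n + j = 2·7 + 2 = 16.
Check: 20^16 ≡ 16 (mod 37).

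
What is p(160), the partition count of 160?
107438159466

p(n) counts ways to write n as a sum of positive integers (order ignored).
Euler's pentagonal recurrence: p(k) = p(k-1) + p(k-2) - p(k-5) - p(k-7) + p(k-12) + p(k-15) - ... (offsets j(3j∓1)/2, signs ++--, p(0)=1, p(<0)=0).
DP table for k = 0..159: p(0)=1, p(1)=1, p(2)=2, p(3)=3, p(4)=5, p(5)=7, p(6)=11, p(7)=15, p(8)=22, p(9)=30, p(10)=42, p(11)=56, p(12)=77, p(13)=101, p(14)=135, p(15)=176, p(16)=231, p(17)=297, p(18)=385, p(19)=490, p(20)=627, p(21)=792, p(22)=1002, p(23)=1255, p(24)=1575, p(25)=1958, p(26)=2436, p(27)=3010, p(28)=3718, p(29)=4565, p(30)=5604, p(31)=6842, p(32)=8349, p(33)=10143, p(34)=12310, p(35)=14883, p(36)=17977, p(37)=21637, p(38)=26015, p(39)=31185, p(40)=37338, p(41)=44583, p(42)=53174, p(43)=63261, p(44)=75175, p(45)=89134, p(46)=105558, p(47)=124754, p(48)=147273, p(49)=173525, p(50)=204226, p(51)=239943, p(52)=281589, p(53)=329931, p(54)=386155, p(55)=451276, p(56)=526823, p(57)=614154, p(58)=715220, p(59)=831820, p(60)=966467, p(61)=1121505, p(62)=1300156, p(63)=1505499, p(64)=1741630, p(65)=2012558, p(66)=2323520, p(67)=2679689, p(68)=3087735, p(69)=3554345, p(70)=4087968, p(71)=4697205, p(72)=5392783, p(73)=6185689, p(74)=7089500, p(75)=8118264, p(76)=9289091, p(77)=10619863, p(78)=12132164, p(79)=13848650, p(80)=15796476, p(81)=18004327, p(82)=20506255, p(83)=23338469, p(84)=26543660, p(85)=30167357, p(86)=34262962, p(87)=38887673, p(88)=44108109, p(89)=49995925, p(90)=56634173, p(91)=64112359, p(92)=72533807, p(93)=82010177, p(94)=92669720, p(95)=104651419, p(96)=118114304, p(97)=133230930, p(98)=150198136, p(99)=169229875, p(100)=190569292, p(101)=214481126, p(102)=241265379, p(103)=271248950, p(104)=304801365, p(105)=342325709, p(106)=384276336, p(107)=431149389, p(108)=483502844, p(109)=541946240, p(110)=607163746, p(111)=679903203, p(112)=761002156, p(113)=851376628, p(114)=952050665, p(115)=1064144451, p(116)=1188908248, p(117)=1327710076, p(118)=1482074143, p(119)=1653668665, p(120)=1844349560, p(121)=2056148051, p(122)=2291320912, p(123)=2552338241, p(124)=2841940500, p(125)=3163127352, p(126)=3519222692, p(127)=3913864295, p(128)=4351078600, p(129)=4835271870, p(130)=5371315400, p(131)=5964539504, p(132)=6620830889, p(133)=7346629512, p(134)=8149040695, p(135)=9035836076, p(136)=10015581680, p(137)=11097645016, p(138)=12292341831, p(139)=13610949895, p(140)=15065878135, p(141)=16670689208, p(142)=18440293320, p(143)=20390982757, p(144)=22540654445, p(145)=24908858009, p(146)=27517052599, p(147)=30388671978, p(148)=33549419497, p(149)=37027355200, p(150)=40853235313, p(151)=45060624582, p(152)=49686288421, p(153)=54770336324, p(154)=60356673280, p(155)=66493182097, p(156)=73232243759, p(157)=80630964769, p(158)=88751778802, p(159)=97662728555.
Final step: p(160) = p(159) + p(158) - p(155) - p(153) + p(148) + p(145) - p(138) - p(134) + p(125) + p(120) - p(109) - p(103) + p(90) + p(83) - p(68) - p(60) + p(43) + p(34) - p(15) - p(5)
= 97662728555 + 88751778802 - 66493182097 - 54770336324 + 33549419497 + 24908858009 - 12292341831 - 8149040695 + 3163127352 + 1844349560 - 541946240 - 271248950 + 56634173 + 23338469 - 3087735 - 966467 + 63261 + 12310 - 176 - 7
= 107438159466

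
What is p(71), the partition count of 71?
4697205

p(n) counts ways to write n as a sum of positive integers (order ignored).
Euler's pentagonal recurrence: p(k) = p(k-1) + p(k-2) - p(k-5) - p(k-7) + p(k-12) + p(k-15) - ... (offsets j(3j∓1)/2, signs ++--, p(0)=1, p(<0)=0).
DP table for k = 0..70: p(0)=1, p(1)=1, p(2)=2, p(3)=3, p(4)=5, p(5)=7, p(6)=11, p(7)=15, p(8)=22, p(9)=30, p(10)=42, p(11)=56, p(12)=77, p(13)=101, p(14)=135, p(15)=176, p(16)=231, p(17)=297, p(18)=385, p(19)=490, p(20)=627, p(21)=792, p(22)=1002, p(23)=1255, p(24)=1575, p(25)=1958, p(26)=2436, p(27)=3010, p(28)=3718, p(29)=4565, p(30)=5604, p(31)=6842, p(32)=8349, p(33)=10143, p(34)=12310, p(35)=14883, p(36)=17977, p(37)=21637, p(38)=26015, p(39)=31185, p(40)=37338, p(41)=44583, p(42)=53174, p(43)=63261, p(44)=75175, p(45)=89134, p(46)=105558, p(47)=124754, p(48)=147273, p(49)=173525, p(50)=204226, p(51)=239943, p(52)=281589, p(53)=329931, p(54)=386155, p(55)=451276, p(56)=526823, p(57)=614154, p(58)=715220, p(59)=831820, p(60)=966467, p(61)=1121505, p(62)=1300156, p(63)=1505499, p(64)=1741630, p(65)=2012558, p(66)=2323520, p(67)=2679689, p(68)=3087735, p(69)=3554345, p(70)=4087968.
Final step: p(71) = p(70) + p(69) - p(66) - p(64) + p(59) + p(56) - p(49) - p(45) + p(36) + p(31) - p(20) - p(14) + p(1)
= 4087968 + 3554345 - 2323520 - 1741630 + 831820 + 526823 - 173525 - 89134 + 17977 + 6842 - 627 - 135 + 1
= 4697205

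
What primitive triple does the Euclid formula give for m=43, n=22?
(1365, 1892, 2333)

Euclid's formula: a = m² - n², b = 2mn, c = m² + n²
m = 43, n = 22
a = 43² - 22² = 1849 - 484 = 1365
b = 2 × 43 × 22 = 1892
c = 43² + 22² = 1849 + 484 = 2333
Verification: 1365² + 1892² = 1863225 + 3579664 = 5442889 = 2333² ✓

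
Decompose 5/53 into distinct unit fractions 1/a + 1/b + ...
1/11 + 1/292 + 1/170236

Greedy algorithm:
5/53: ceiling(53/5) = 11, use 1/11
2/583: ceiling(583/2) = 292, use 1/292
1/170236: ceiling(170236/1) = 170236, use 1/170236
Result: 5/53 = 1/11 + 1/292 + 1/170236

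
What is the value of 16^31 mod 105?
16

Repeated squaring. Binary of 31 = 11111.
16^1 ≡ 16 (mod 105); 16^2 ≡ 46 (mod 105); 16^4 ≡ 16 (mod 105); 16^8 ≡ 46 (mod 105); 16^16 ≡ 16 (mod 105)
16^31 = 16^1 × 16^2 × 16^4 × 16^8 × 16^16 ≡ 16 (mod 105)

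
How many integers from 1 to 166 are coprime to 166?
82

166 = 2 × 83
φ(n) = n × ∏(1 - 1/p) for each prime p dividing n
φ(166) = 166 × (1 - 1/2) × (1 - 1/83) = 82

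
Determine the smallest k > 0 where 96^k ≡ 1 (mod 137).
8

137 is prime, so ord(96) divides φ(137) = 136.
Divisors of 136: 1, 2, 4, 8, 17, 34, 68, 136.
Repeated squaring: 96^1 ≡ 96, 96^2 ≡ 37, 96^4 ≡ 136, 96^8 ≡ 1, 96^16 ≡ 1, 96^32 ≡ 1, 96^64 ≡ 1, 96^128 ≡ 1 (mod 137).
Test 96^d mod 137 for each divisor d in increasing order:
96^1 ≡ 96
96^2 ≡ 37
96^4 ≡ 136
96^8 ≡ 1  ← first divisor giving 1
The order is 8.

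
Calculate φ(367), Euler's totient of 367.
366

367 = 367
φ(n) = n × ∏(1 - 1/p) for each prime p dividing n
φ(367) = 367 × (1 - 1/367) = 366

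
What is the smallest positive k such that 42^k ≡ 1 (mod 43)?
2

43 is prime, so ord(42) divides φ(43) = 42.
Divisors of 42: 1, 2, 3, 6, 7, 14, 21, 42.
Repeated squaring: 42^1 ≡ 42, 42^2 ≡ 1, 42^4 ≡ 1, 42^8 ≡ 1, 42^16 ≡ 1, 42^32 ≡ 1 (mod 43).
Test 42^d mod 43 for each divisor d in increasing order:
42^1 ≡ 42
42^2 ≡ 1  ← first divisor giving 1
The order is 2.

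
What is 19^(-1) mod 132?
7

gcd(19, 132) = 1, so the inverse exists.
Extended Euclidean algorithm on (132, 19):
132 = 6 × 19 + 18  ⟹  18 = (1)·132 + (-6)·19
19 = 1 × 18 + 1  ⟹  1 = (-1)·132 + (7)·19
So (7)·19 ≡ 1 (mod 132), i.e. 19^(-1) ≡ 7 (mod 132).
Check: 19 × 7 = 133 ≡ 1 (mod 132)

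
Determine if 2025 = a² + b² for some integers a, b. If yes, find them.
0² + 45² (a=0, b=45)

Factorization: 2025 = 3^4 × 5^2
By Fermat: n is sum of two squares iff every prime p ≡ 3 (mod 4) appears to even power.
All primes ≡ 3 (mod 4) appear to even power.
Search a = 0, 1, 2, … for 2025 - a² a perfect square: first hit at a = 0: 2025 - 0 = 2025 = 45².
2025 = 0² + 45² = 0 + 2025 ✓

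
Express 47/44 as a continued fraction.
[1; 14, 1, 2]

Euclidean algorithm steps:
47 = 1 × 44 + 3
44 = 14 × 3 + 2
3 = 1 × 2 + 1
2 = 2 × 1 + 0
Continued fraction: [1; 14, 1, 2]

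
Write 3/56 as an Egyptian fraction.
1/19 + 1/1064

Greedy algorithm:
3/56: ceiling(56/3) = 19, use 1/19
1/1064: ceiling(1064/1) = 1064, use 1/1064
Result: 3/56 = 1/19 + 1/1064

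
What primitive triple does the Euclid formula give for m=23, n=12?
(385, 552, 673)

Euclid's formula: a = m² - n², b = 2mn, c = m² + n²
m = 23, n = 12
a = 23² - 12² = 529 - 144 = 385
b = 2 × 23 × 12 = 552
c = 23² + 12² = 529 + 144 = 673
Verification: 385² + 552² = 148225 + 304704 = 452929 = 673² ✓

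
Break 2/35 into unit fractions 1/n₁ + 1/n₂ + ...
1/18 + 1/630

Greedy algorithm:
2/35: ceiling(35/2) = 18, use 1/18
1/630: ceiling(630/1) = 630, use 1/630
Result: 2/35 = 1/18 + 1/630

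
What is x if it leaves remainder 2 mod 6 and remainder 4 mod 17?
38

Using Chinese Remainder Theorem:
M = 6 × 17 = 102
M1 = 17, M2 = 6
y1 = 17^(-1) mod 6 = 5
y2 = 6^(-1) mod 17 = 3
x = (2×17×5 + 4×6×3) mod 102 = 38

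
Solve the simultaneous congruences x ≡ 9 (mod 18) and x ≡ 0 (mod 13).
117

Using Chinese Remainder Theorem:
M = 18 × 13 = 234
M1 = 13, M2 = 18
y1 = 13^(-1) mod 18 = 7
y2 = 18^(-1) mod 13 = 8
x = (9×13×7 + 0×18×8) mod 234 = 117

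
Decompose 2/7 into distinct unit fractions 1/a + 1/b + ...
1/4 + 1/28

Greedy algorithm:
2/7: ceiling(7/2) = 4, use 1/4
1/28: ceiling(28/1) = 28, use 1/28
Result: 2/7 = 1/4 + 1/28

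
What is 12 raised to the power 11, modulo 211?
153

Repeated squaring. Binary of 11 = 1011.
12^1 ≡ 12 (mod 211); 12^2 ≡ 144 (mod 211); 12^4 ≡ 58 (mod 211); 12^8 ≡ 199 (mod 211)
12^11 = 12^1 × 12^2 × 12^8 ≡ 153 (mod 211)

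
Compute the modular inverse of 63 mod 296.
47

gcd(63, 296) = 1, so the inverse exists.
Extended Euclidean algorithm on (296, 63):
296 = 4 × 63 + 44  ⟹  44 = (1)·296 + (-4)·63
63 = 1 × 44 + 19  ⟹  19 = (-1)·296 + (5)·63
44 = 2 × 19 + 6  ⟹  6 = (3)·296 + (-14)·63
19 = 3 × 6 + 1  ⟹  1 = (-10)·296 + (47)·63
So (47)·63 ≡ 1 (mod 296), i.e. 63^(-1) ≡ 47 (mod 296).
Check: 63 × 47 = 2961 ≡ 1 (mod 296)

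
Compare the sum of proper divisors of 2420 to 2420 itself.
abundant

Proper divisors of 2420: sum = 1 + 2 + 4 + 5 + 10 + 11 + 20 + 22 + ... + 242 + 484 + 605 + 1210 (17 divisors) = 3166
Since 3166 > 2420, 2420 is abundant.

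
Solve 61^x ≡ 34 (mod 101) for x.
3

Baby-step giant-step with step n = ⌈√101⌉ = 11.
Baby steps 61^j mod 101 (j:value) for j=0..10: 0:1, 1:61, 2:85, 3:34, 4:54, 5:62, 6:45, 7:18, 8:88, 9:15, 10:6.
h = 34 is already in the table at j=3, so x = 3.
Check: 61^3 ≡ 34 (mod 101).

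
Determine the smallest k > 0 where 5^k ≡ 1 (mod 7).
6

7 is prime, so ord(5) divides φ(7) = 6.
Divisors of 6: 1, 2, 3, 6.
Repeated squaring: 5^1 ≡ 5, 5^2 ≡ 4, 5^4 ≡ 2 (mod 7).
Test 5^d mod 7 for each divisor d in increasing order:
5^1 ≡ 5
5^2 ≡ 4
5^3 = 5^2·5^1 ≡ 6
5^6 = 5^4·5^2 ≡ 1  ← first divisor giving 1
The order is 6.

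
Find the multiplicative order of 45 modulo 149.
74

149 is prime, so ord(45) divides φ(149) = 148.
Divisors of 148: 1, 2, 4, 37, 74, 148.
Repeated squaring: 45^1 ≡ 45, 45^2 ≡ 88, 45^4 ≡ 145, 45^8 ≡ 16, 45^16 ≡ 107, 45^32 ≡ 125, 45^64 ≡ 129, 45^128 ≡ 102 (mod 149).
Test 45^d mod 149 for each divisor d in increasing order:
45^1 ≡ 45
45^2 ≡ 88
45^4 ≡ 145
45^37 = 45^32·45^4·45^1 ≡ 148
45^74 = 45^64·45^8·45^2 ≡ 1  ← first divisor giving 1
The order is 74.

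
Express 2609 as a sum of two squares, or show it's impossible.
20² + 47² (a=20, b=47)

Factorization: 2609 = 2609
By Fermat: n is sum of two squares iff every prime p ≡ 3 (mod 4) appears to even power.
All primes ≡ 3 (mod 4) appear to even power.
Search a = 0, 1, 2, … for 2609 - a² a perfect square: first hit at a = 20: 2609 - 400 = 2209 = 47².
2609 = 20² + 47² = 400 + 2209 ✓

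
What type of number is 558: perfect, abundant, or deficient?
abundant

Proper divisors of 558: sum = 1 + 2 + 3 + 6 + 9 + 18 + 31 + 62 + 93 + 186 + 279 = 690
Since 690 > 558, 558 is abundant.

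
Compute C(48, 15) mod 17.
0

Using Lucas' theorem:
Write n=48 and k=15 in base 17:
n in base 17: [2, 14]
k in base 17: [0, 15]
C(48,15) mod 17 = ∏ C(n_i, k_i) mod 17
Digit binomials (mod 17): C(2,0) = 1; C(14,15) = 0 (k_i > n_i)
Product: 1 × 0 = 0 ≡ 0 (mod 17)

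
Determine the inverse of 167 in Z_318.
179

gcd(167, 318) = 1, so the inverse exists.
Extended Euclidean algorithm on (318, 167):
318 = 1 × 167 + 151  ⟹  151 = (1)·318 + (-1)·167
167 = 1 × 151 + 16  ⟹  16 = (-1)·318 + (2)·167
151 = 9 × 16 + 7  ⟹  7 = (10)·318 + (-19)·167
16 = 2 × 7 + 2  ⟹  2 = (-21)·318 + (40)·167
7 = 3 × 2 + 1  ⟹  1 = (73)·318 + (-139)·167
So (-139)·167 ≡ 1 (mod 318), i.e. 167^(-1) ≡ -139 ≡ 179 (mod 318).
Check: 167 × 179 = 29893 ≡ 1 (mod 318)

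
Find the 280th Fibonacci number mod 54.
33

Matrix identity: Q^n = [[F_(n+1), F_n], [F_n, F_(n-1)]] with Q = [[1,1],[1,0]].
n = 280 = 100011000₂. Square-and-multiply, entries mod 54:
Q^1 = [[1,1],[1,0]]
Q^2 = (Q^1)² = [[2,1],[1,1]]
Q^4 = (Q^2)² = [[5,3],[3,2]]
Q^8 = (Q^4)² = [[34,21],[21,13]]
Q^17 = (Q^8)²·Q = [[46,31],[31,15]]
Q^35 = (Q^17)²·Q = [[0,53],[53,1]]
Q^70 = (Q^35)² = [[1,53],[53,2]]
Q^140 = (Q^70)² = [[2,51],[51,5]]
Q^280 = (Q^140)² = [[13,33],[33,34]]
F_280 mod 54 = Q^280[0][1] = 33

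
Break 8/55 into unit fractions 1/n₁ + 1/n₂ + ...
1/7 + 1/385

Greedy algorithm:
8/55: ceiling(55/8) = 7, use 1/7
1/385: ceiling(385/1) = 385, use 1/385
Result: 8/55 = 1/7 + 1/385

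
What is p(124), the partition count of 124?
2841940500

p(n) counts ways to write n as a sum of positive integers (order ignored).
Euler's pentagonal recurrence: p(k) = p(k-1) + p(k-2) - p(k-5) - p(k-7) + p(k-12) + p(k-15) - ... (offsets j(3j∓1)/2, signs ++--, p(0)=1, p(<0)=0).
DP table for k = 0..123: p(0)=1, p(1)=1, p(2)=2, p(3)=3, p(4)=5, p(5)=7, p(6)=11, p(7)=15, p(8)=22, p(9)=30, p(10)=42, p(11)=56, p(12)=77, p(13)=101, p(14)=135, p(15)=176, p(16)=231, p(17)=297, p(18)=385, p(19)=490, p(20)=627, p(21)=792, p(22)=1002, p(23)=1255, p(24)=1575, p(25)=1958, p(26)=2436, p(27)=3010, p(28)=3718, p(29)=4565, p(30)=5604, p(31)=6842, p(32)=8349, p(33)=10143, p(34)=12310, p(35)=14883, p(36)=17977, p(37)=21637, p(38)=26015, p(39)=31185, p(40)=37338, p(41)=44583, p(42)=53174, p(43)=63261, p(44)=75175, p(45)=89134, p(46)=105558, p(47)=124754, p(48)=147273, p(49)=173525, p(50)=204226, p(51)=239943, p(52)=281589, p(53)=329931, p(54)=386155, p(55)=451276, p(56)=526823, p(57)=614154, p(58)=715220, p(59)=831820, p(60)=966467, p(61)=1121505, p(62)=1300156, p(63)=1505499, p(64)=1741630, p(65)=2012558, p(66)=2323520, p(67)=2679689, p(68)=3087735, p(69)=3554345, p(70)=4087968, p(71)=4697205, p(72)=5392783, p(73)=6185689, p(74)=7089500, p(75)=8118264, p(76)=9289091, p(77)=10619863, p(78)=12132164, p(79)=13848650, p(80)=15796476, p(81)=18004327, p(82)=20506255, p(83)=23338469, p(84)=26543660, p(85)=30167357, p(86)=34262962, p(87)=38887673, p(88)=44108109, p(89)=49995925, p(90)=56634173, p(91)=64112359, p(92)=72533807, p(93)=82010177, p(94)=92669720, p(95)=104651419, p(96)=118114304, p(97)=133230930, p(98)=150198136, p(99)=169229875, p(100)=190569292, p(101)=214481126, p(102)=241265379, p(103)=271248950, p(104)=304801365, p(105)=342325709, p(106)=384276336, p(107)=431149389, p(108)=483502844, p(109)=541946240, p(110)=607163746, p(111)=679903203, p(112)=761002156, p(113)=851376628, p(114)=952050665, p(115)=1064144451, p(116)=1188908248, p(117)=1327710076, p(118)=1482074143, p(119)=1653668665, p(120)=1844349560, p(121)=2056148051, p(122)=2291320912, p(123)=2552338241.
Final step: p(124) = p(123) + p(122) - p(119) - p(117) + p(112) + p(109) - p(102) - p(98) + p(89) + p(84) - p(73) - p(67) + p(54) + p(47) - p(32) - p(24) + p(7)
= 2552338241 + 2291320912 - 1653668665 - 1327710076 + 761002156 + 541946240 - 241265379 - 150198136 + 49995925 + 26543660 - 6185689 - 2679689 + 386155 + 124754 - 8349 - 1575 + 15
= 2841940500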